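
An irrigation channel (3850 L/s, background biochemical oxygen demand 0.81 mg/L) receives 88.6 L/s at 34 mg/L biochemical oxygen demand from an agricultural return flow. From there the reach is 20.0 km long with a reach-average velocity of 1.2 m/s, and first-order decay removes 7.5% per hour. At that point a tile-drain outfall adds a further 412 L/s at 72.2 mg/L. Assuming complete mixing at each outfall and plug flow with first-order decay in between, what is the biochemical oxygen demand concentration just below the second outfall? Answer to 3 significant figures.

Mixed concentration C = ΣQC/ΣQ = (3850·0.8100 + 88.60·34.00) / 3939 = 6131/3939 = 1.557 mg/L; combined flow 3939 L/s.
Travel time t = 20.0·1000 / 1.2 = 16670 s = 4.630 h.
7.5%/h lost → k = −ln(1 − 0.075) = 0.07796 h⁻¹.
Applying C = C₀e^(−kt): 1.557 × 0.6970 = 1.085 mg/L.
At the second outfall, C = (3939·1.085 + 412.0·72.20) / (3939 + 412.0) = 7.820 mg/L.

7.82 mg/L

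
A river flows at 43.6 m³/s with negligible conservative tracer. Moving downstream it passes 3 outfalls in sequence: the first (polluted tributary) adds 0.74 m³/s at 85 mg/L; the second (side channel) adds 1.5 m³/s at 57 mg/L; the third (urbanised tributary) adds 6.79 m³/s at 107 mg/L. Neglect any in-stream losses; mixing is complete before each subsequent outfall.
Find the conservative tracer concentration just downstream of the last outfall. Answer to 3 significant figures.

16.6 mg/L

After outfall 1: Q = 43.60 + 0.7400 = 44.34 m³/s; C = (43.60·0 + 0.7400·85.00)/44.34 = 1.419 mg/L.
After outfall 2: Q = 44.34 + 1.500 = 45.84 m³/s; C = (44.34·1.419 + 1.500·57.00)/45.84 = 3.237 mg/L.
After outfall 3: Q = 45.84 + 6.790 = 52.63 m³/s; C = (45.84·3.237 + 6.790·107.0)/52.63 = 16.62 mg/L.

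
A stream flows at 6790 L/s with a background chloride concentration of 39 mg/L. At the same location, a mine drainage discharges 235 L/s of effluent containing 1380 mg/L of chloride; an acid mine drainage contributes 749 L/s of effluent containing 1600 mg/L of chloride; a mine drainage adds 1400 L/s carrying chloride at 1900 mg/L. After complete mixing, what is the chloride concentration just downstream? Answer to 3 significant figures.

485 mg/L

Flow-weighted average: C = (6790·39.00 + 235.0·1380 + 749.0·1600 + 1400·1900) / 9174 = 4448000/9174 = 484.8 mg/L.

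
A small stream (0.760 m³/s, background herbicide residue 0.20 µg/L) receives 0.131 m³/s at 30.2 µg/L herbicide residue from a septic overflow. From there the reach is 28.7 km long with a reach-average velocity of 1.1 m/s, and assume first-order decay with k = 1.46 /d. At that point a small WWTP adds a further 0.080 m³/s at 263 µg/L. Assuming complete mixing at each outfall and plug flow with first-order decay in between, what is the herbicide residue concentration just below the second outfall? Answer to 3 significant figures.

Mass balance: C = (0.7600·0.2000 + 0.1310·30.20) / 0.8910 = 4.108/0.8910 = 4.611 µg/L; combined flow 0.8910 m³/s.
Travel time t = 28.7·1000 / 1.1 = 26090 s = 7.247 h.
Applying C = C₀e^(−kt): 4.611 × 0.6435 = 2.967 µg/L.
Second outfall: C = (0.8910·2.967 + 0.08000·263.0)/0.9710 = 24.39 µg/L.

24.4 µg/L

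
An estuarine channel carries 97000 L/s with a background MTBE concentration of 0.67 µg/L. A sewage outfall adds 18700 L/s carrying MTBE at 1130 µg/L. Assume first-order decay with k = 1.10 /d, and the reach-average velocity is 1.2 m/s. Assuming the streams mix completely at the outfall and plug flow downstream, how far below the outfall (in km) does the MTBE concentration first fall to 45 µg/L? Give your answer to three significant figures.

After mixing, C = (97000·0.6700 + 18700·1130) / 115700 = 21200000/115700 = 183.2 µg/L.
Set 183.2·exp(−k·t) = 45 → t = ln(183.2/45)/k = 110300 s = 30.63 h.
Distance = v·t = 1.2·110300 = 132300 m = 132.3 km.

132 km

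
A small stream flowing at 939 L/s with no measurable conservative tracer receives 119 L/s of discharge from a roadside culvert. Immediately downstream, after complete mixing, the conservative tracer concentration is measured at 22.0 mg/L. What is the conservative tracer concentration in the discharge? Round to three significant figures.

196 mg/L

Mass balance: 939.0·0 + 119.0·Cₑ = 1058·22.00
→ Cₑ = (1058·22.00 − 939.0·0) / 119.0 = 195.6 mg/L.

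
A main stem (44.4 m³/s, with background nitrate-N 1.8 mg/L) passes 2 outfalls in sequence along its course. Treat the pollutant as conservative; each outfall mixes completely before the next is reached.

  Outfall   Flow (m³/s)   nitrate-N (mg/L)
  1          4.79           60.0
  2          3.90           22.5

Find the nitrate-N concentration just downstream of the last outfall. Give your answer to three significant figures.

8.57 mg/L

Outfall 1: combined Q = 49.19 m³/s; C = (44.40·1.800 + 4.790·60.00)/49.19 = 7.467 mg/L.
Outfall 2: combined Q = 53.09 m³/s; C = (49.19·7.467 + 3.900·22.50)/53.09 = 8.572 mg/L.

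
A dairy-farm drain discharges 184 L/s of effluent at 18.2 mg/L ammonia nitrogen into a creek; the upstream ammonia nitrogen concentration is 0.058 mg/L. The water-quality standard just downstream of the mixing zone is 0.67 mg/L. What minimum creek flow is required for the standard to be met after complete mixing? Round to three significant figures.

Set C_mix = 0.67: (Q·0.05800 + 184.0·18.20) / (Q + 184.0) = 0.67
→ Q = 184.0·(18.20 − 0.67)/(0.67 − 0.05800) = 5270 L/s.

5270 L/s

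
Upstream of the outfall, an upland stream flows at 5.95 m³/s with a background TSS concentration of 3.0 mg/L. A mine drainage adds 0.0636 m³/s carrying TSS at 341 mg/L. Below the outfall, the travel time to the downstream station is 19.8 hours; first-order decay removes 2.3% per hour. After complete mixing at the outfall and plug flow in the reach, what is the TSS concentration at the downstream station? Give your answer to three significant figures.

Conservation of mass: C = (5.950·3.000 + 0.06360·341.0) / 6.014 = 39.54/6.014 = 6.575 mg/L.
2.3%/h lost → k = −ln(1 − 0.023) = 0.02327 h⁻¹.
After decay, C = 6.575 × e^(−kt) = 6.575 × 0.6308 = 4.148 mg/L.

4.15 mg/L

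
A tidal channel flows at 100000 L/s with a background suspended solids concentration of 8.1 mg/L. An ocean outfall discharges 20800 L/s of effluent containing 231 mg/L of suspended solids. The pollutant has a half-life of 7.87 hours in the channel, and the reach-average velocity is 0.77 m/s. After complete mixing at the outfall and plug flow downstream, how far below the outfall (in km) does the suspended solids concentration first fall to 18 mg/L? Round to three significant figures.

Mass balance: C = (100000·8.100 + 20800·231.0) / 120800 = 5615000/120800 = 46.48 mg/L.
Half-life 7.87 h → k = ln 2 / 7.87 = 0.08807 h⁻¹ = 2.114 d⁻¹.
Set 46.48·exp(−k·t) = 18 → t = ln(46.48/18)/k = 38780 s = 10.77 h.
Distance = v·t = 0.77·38780 = 29860 m = 29.86 km.

29.9 km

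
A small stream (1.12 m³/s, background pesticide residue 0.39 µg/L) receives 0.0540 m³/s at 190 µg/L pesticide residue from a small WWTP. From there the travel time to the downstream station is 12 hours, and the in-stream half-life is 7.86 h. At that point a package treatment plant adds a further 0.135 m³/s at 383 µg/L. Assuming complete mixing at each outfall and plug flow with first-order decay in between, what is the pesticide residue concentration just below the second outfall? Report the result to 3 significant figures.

42.3 µg/L

Mixed concentration C = ΣQC/ΣQ = (1.120·0.3900 + 0.05400·190.0) / 1.174 = 10.70/1.174 = 9.111 µg/L; combined flow 1.174 m³/s.
Half-life 7.86 h → k = ln 2 / 7.86 = 0.08819 h⁻¹ = 2.116 d⁻¹.
Applying C = C₀e^(−kt): 9.111 × 0.3471 = 3.162 µg/L.
Second outfall: C = (1.174·3.162 + 0.1350·383.0)/1.309 = 42.34 µg/L.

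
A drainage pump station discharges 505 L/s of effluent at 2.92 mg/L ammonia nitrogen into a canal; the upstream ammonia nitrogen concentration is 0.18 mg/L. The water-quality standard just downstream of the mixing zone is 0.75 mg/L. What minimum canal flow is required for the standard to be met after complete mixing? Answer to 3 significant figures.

Set C_mix = 0.75: (Q·0.1800 + 505.0·2.920) / (Q + 505.0) = 0.75
→ Q = 505.0·(2.920 − 0.75)/(0.75 − 0.1800) = 1923 L/s.

1920 L/s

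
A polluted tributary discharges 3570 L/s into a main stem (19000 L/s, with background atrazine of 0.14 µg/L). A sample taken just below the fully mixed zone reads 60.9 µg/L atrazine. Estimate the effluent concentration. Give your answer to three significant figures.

384 µg/L

Mass balance: 19000·0.1400 + 3570·Cₑ = 22570·60.90
→ Cₑ = (22570·60.90 − 19000·0.1400) / 3570 = 384.3 µg/L.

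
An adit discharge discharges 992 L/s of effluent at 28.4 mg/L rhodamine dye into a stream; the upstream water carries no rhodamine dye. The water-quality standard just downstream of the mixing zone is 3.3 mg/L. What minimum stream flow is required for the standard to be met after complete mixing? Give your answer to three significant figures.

7550 L/s

Set C_mix = 3.3: (Q·0 + 992.0·28.40) / (Q + 992.0) = 3.3
→ Q = 992.0·(28.40 − 3.3)/(3.3 − 0) = 7545 L/s.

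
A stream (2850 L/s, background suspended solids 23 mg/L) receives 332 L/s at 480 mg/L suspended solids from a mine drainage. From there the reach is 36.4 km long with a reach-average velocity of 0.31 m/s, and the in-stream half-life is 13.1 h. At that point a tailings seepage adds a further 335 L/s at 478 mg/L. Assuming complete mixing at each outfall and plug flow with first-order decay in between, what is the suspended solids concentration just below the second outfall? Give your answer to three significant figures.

56.9 mg/L

After mixing, C = (2850·23.00 + 332.0·480.0) / 3182 = 224900/3182 = 70.68 mg/L; combined flow 3182 L/s.
Travel time t = 36.4·1000 / 0.31 = 117400 s = 32.62 h.
Half-life 13.1 h → k = ln 2 / 13.1 = 0.05291 h⁻¹ = 1.270 d⁻¹.
Decay over the reach: 70.68·exp(−kt) = 70.68·0.1780 = 12.58 mg/L.
Second outfall: C = (3182·12.58 + 335.0·478.0)/3517 = 56.92 mg/L.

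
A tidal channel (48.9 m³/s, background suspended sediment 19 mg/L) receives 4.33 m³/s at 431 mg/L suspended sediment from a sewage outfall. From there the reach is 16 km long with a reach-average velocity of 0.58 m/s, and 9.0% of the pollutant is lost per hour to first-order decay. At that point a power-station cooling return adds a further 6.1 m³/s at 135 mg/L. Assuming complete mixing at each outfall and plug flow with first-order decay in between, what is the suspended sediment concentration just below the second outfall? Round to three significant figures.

Mass balance: C = (48.90·19.00 + 4.330·431.0) / 53.23 = 2795/53.23 = 52.51 mg/L; combined flow 53.23 m³/s.
Travel time t = 16·1000 / 0.58 = 27590 s = 7.663 h.
9.0%/h lost → k = −ln(1 − 0.09) = 0.09431 h⁻¹.
First-order decay: C = 52.51·exp(−k·t) = 52.51·0.4854 = 25.49 mg/L.
At the second outfall, C = (53.23·25.49 + 6.100·135.0) / (53.23 + 6.100) = 36.75 mg/L.

36.8 mg/L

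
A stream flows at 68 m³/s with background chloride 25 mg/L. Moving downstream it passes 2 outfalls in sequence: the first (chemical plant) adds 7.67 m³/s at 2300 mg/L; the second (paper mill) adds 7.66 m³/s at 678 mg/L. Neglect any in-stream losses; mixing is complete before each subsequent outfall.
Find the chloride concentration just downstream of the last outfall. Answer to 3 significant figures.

Below outfall 1: Q → 75.67 m³/s, C = (68.00·25.00 + 7.670·2300)/75.67 = 255.6 mg/L.
Below outfall 2: Q → 83.33 m³/s, C = (75.67·255.6 + 7.660·678.0)/83.33 = 294.4 mg/L.

294 mg/L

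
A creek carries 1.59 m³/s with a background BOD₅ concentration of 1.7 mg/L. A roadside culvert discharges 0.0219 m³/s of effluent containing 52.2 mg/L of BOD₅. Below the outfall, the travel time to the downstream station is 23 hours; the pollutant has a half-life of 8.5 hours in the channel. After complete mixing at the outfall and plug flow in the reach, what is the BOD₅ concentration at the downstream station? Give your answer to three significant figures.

Mass balance: C = (1.590·1.700 + 0.02190·52.20) / 1.612 = 3.846/1.612 = 2.386 mg/L.
Half-life 8.5 h → k = ln 2 / 8.5 = 0.08155 h⁻¹ = 1.957 d⁻¹.
Applying C = C₀e^(−kt): 2.386 × 0.1533 = 0.3657 mg/L.

0.366 mg/L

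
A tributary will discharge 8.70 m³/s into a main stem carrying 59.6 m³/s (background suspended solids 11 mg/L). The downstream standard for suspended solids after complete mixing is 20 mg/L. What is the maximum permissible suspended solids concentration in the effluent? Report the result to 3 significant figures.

At the limit, (Qr·Cr + Qe·Cₑ)/(Qr + Qe) = 20:
Cₑ = (68.30·20 − 59.60·11.00) / 8.700 = 81.66 mg/L.

81.7 mg/L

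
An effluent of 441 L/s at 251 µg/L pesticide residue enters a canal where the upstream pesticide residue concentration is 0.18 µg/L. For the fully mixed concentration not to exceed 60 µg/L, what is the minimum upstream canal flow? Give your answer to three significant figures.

Set C_mix = 60: (Q·0.1800 + 441.0·251.0) / (Q + 441.0) = 60
→ Q = 441.0·(251.0 − 60)/(60 − 0.1800) = 1408 L/s.

1410 L/s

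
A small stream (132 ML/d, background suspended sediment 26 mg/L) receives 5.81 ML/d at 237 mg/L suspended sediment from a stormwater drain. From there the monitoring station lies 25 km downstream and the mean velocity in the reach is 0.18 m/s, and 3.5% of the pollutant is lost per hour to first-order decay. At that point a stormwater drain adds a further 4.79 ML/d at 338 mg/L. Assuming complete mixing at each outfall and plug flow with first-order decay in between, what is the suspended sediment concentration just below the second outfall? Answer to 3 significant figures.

Mixed concentration C = ΣQC/ΣQ = (132.0·26.00 + 5.810·237.0) / 137.8 = 4809/137.8 = 34.90 mg/L; combined flow 137.8 ML/d.
Travel time t = 25·1000 / 0.18 = 138900 s = 38.58 h.
3.5%/h lost → k = −ln(1 − 0.035) = 0.03563 h⁻¹.
First-order decay: C = 34.90·exp(−k·t) = 34.90·0.2530 = 8.827 mg/L.
Second outfall: C = (137.8·8.827 + 4.790·338.0)/142.6 = 19.88 mg/L.

19.9 mg/L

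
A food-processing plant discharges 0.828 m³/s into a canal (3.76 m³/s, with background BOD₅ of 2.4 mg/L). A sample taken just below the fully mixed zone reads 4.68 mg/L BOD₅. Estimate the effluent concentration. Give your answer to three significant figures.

15.0 mg/L

Mass balance: 3.760·2.400 + 0.8280·Cₑ = 4.588·4.680
→ Cₑ = (4.588·4.680 − 3.760·2.400) / 0.8280 = 15.03 mg/L.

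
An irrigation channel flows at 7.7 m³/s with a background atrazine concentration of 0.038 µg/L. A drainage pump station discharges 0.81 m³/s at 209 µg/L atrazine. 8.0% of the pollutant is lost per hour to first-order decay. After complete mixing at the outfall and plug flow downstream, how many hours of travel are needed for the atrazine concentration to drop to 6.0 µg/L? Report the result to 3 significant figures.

Conservation of mass: C = (7.700·0.03800 + 0.8100·209.0) / 8.510 = 169.6/8.510 = 19.93 µg/L.
8.0%/h lost → k = −ln(1 − 0.08) = 0.08338 h⁻¹.
19.93·exp(−k·t) = 6.0 → t = ln(19.93/6.0)/k = 51820 s = 14.40 h.

14.4 h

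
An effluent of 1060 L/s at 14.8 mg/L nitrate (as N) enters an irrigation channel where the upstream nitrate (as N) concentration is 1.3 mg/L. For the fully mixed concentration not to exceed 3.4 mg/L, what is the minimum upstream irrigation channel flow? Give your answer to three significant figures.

5750 L/s

Set C_mix = 3.4: (Q·1.300 + 1060·14.80) / (Q + 1060) = 3.4
→ Q = 1060·(14.80 − 3.4)/(3.4 − 1.300) = 5754 L/s.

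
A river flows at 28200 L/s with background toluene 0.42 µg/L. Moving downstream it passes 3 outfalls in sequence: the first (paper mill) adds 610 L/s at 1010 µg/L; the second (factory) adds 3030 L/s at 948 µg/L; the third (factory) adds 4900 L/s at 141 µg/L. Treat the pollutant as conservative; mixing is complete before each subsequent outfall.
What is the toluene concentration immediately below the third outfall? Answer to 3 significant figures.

114 µg/L

After outfall 1: Q = 28200 + 610.0 = 28810 L/s; C = (28200·0.4200 + 610.0·1010)/28810 = 21.80 µg/L.
After outfall 2: Q = 28810 + 3030 = 31840 L/s; C = (28810·21.80 + 3030·948.0)/31840 = 109.9 µg/L.
After outfall 3: Q = 31840 + 4900 = 36740 L/s; C = (31840·109.9 + 4900·141.0)/36740 = 114.1 µg/L.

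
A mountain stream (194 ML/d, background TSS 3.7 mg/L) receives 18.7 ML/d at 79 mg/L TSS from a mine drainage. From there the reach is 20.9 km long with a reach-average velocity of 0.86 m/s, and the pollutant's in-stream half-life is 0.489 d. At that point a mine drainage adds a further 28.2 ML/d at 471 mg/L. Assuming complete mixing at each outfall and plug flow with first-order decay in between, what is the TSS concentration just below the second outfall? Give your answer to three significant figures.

Mass balance: C = (194.0·3.700 + 18.70·79.00) / 212.7 = 2195/212.7 = 10.32 mg/L; combined flow 212.7 ML/d.
Travel time t = 20.9·1000 / 0.86 = 24300 s = 6.751 h.
Half-life 0.489 d → k = ln 2 / 0.489 = 1.417 d⁻¹.
After decay, C = 10.32 × e^(−kt) = 10.32 × 0.6712 = 6.927 mg/L.
At the second outfall, C = (212.7·6.927 + 28.20·471.0) / (212.7 + 28.20) = 61.25 mg/L.

61.3 mg/L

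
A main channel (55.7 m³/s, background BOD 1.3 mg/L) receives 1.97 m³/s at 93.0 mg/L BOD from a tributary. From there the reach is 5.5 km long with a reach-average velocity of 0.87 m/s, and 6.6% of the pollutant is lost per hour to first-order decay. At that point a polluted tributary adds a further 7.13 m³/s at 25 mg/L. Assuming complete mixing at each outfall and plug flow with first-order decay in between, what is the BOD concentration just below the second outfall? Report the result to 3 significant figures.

6.25 mg/L

Mass balance: C = (55.70·1.300 + 1.970·93.00) / 57.67 = 255.6/57.67 = 4.432 mg/L; combined flow 57.67 m³/s.
Travel time t = 5.5·1000 / 0.87 = 6322 s = 1.756 h.
6.6%/h lost → k = −ln(1 − 0.066) = 0.06828 h⁻¹.
After decay, C = 4.432 × e^(−kt) = 4.432 × 0.8870 = 3.932 mg/L.
At the second outfall, C = (57.67·3.932 + 7.130·25.00) / (57.67 + 7.130) = 6.250 mg/L.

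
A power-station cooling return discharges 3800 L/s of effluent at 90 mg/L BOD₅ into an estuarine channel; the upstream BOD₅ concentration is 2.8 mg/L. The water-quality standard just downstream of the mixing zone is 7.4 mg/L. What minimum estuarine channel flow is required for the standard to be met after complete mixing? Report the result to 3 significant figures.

68200 L/s

Set C_mix = 7.4: (Q·2.800 + 3800·90.00) / (Q + 3800) = 7.4
→ Q = 3800·(90.00 − 7.4)/(7.4 − 2.800) = 68230 L/s.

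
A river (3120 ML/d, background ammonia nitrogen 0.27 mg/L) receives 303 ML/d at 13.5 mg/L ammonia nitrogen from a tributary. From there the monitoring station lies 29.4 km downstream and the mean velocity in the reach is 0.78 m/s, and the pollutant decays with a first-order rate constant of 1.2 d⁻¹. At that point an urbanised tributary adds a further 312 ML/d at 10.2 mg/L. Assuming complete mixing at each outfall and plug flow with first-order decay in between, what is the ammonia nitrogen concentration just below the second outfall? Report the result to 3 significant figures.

After mixing, C = (3120·0.2700 + 303.0·13.50) / 3423 = 4933/3423 = 1.441 mg/L; combined flow 3423 ML/d.
Travel time t = 29.4·1000 / 0.78 = 37690 s = 10.47 h.
Decay over the reach: 1.441·exp(−kt) = 1.441·0.5924 = 0.8538 mg/L.
At the second outfall, C = (3423·0.8538 + 312.0·10.20) / (3423 + 312.0) = 1.634 mg/L.

1.63 mg/L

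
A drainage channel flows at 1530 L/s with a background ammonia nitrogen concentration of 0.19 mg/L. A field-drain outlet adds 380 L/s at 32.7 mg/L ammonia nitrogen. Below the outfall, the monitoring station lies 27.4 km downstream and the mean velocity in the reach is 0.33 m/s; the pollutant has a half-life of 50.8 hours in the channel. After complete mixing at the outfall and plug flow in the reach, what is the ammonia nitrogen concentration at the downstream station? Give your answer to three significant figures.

4.86 mg/L

Flow-weighted average: C = (1530·0.1900 + 380.0·32.70) / 1910 = 12720/1910 = 6.658 mg/L.
Travel time t = 27.4·1000 / 0.33 = 83030 s = 23.06 h.
Half-life 50.8 h → k = ln 2 / 50.8 = 0.01364 h⁻¹ = 0.3275 d⁻¹.
Decay over the reach: 6.658·exp(−kt) = 6.658·0.7300 = 4.860 mg/L.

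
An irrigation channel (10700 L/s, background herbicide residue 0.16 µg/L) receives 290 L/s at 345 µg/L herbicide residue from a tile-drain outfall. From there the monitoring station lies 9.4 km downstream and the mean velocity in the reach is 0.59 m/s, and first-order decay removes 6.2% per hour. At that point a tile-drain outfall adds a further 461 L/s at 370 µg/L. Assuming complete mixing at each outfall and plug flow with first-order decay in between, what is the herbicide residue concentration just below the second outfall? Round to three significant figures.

Mass balance: C = (10700·0.1600 + 290.0·345.0) / 10990 = 101800/10990 = 9.260 µg/L; combined flow 10990 L/s.
Travel time t = 9.4·1000 / 0.59 = 15930 s = 4.426 h.
6.2%/h lost → k = −ln(1 − 0.062) = 0.06401 h⁻¹.
After decay, C = 9.260 × e^(−kt) = 9.260 × 0.7533 = 6.975 µg/L.
Second outfall: C = (10990·6.975 + 461.0·370.0)/11450 = 21.59 µg/L.

21.6 µg/L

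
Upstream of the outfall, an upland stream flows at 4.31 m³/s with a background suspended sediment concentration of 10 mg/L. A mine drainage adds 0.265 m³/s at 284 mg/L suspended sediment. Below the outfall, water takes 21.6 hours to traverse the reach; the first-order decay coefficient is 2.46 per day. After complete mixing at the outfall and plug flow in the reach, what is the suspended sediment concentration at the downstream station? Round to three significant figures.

Mass balance: C = (4.310·10.00 + 0.2650·284.0) / 4.575 = 118.4/4.575 = 25.87 mg/L.
Decay over the reach: 25.87·exp(−kt) = 25.87·0.1093 = 2.827 mg/L.

2.83 mg/L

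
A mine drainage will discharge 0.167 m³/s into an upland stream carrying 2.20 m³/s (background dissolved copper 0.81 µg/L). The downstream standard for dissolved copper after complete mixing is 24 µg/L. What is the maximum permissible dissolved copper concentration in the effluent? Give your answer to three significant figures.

At the limit, (Qr·Cr + Qe·Cₑ)/(Qr + Qe) = 24:
Cₑ = (2.367·24 − 2.200·0.8100) / 0.1670 = 329.5 µg/L.

329 µg/L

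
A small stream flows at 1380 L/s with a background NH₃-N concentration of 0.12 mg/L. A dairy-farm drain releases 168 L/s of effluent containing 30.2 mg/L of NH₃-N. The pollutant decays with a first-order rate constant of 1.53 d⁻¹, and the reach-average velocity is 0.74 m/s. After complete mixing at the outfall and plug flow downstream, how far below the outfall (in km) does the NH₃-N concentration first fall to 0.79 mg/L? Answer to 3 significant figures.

Flow-weighted average: C = (1380·0.1200 + 168.0·30.20) / 1548 = 5239/1548 = 3.384 mg/L.
Set 3.384·exp(−k·t) = 0.79 → t = ln(3.384/0.79)/k = 82160 s = 22.82 h.
Distance = v·t = 0.74·82160 = 60800 m = 60.80 km.

60.8 km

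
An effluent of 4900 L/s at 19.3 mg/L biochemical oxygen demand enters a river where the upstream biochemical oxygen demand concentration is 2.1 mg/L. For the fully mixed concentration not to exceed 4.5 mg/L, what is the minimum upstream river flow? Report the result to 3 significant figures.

30200 L/s

Set C_mix = 4.5: (Q·2.100 + 4900·19.30) / (Q + 4900) = 4.5
→ Q = 4900·(19.30 − 4.5)/(4.5 − 2.100) = 30220 L/s.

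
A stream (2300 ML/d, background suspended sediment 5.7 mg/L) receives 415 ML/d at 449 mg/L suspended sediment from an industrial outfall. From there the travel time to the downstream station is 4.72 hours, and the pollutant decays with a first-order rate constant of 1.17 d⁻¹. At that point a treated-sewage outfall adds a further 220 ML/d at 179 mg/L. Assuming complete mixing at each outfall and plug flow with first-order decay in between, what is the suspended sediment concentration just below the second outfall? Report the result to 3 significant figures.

67.4 mg/L

Mass balance: C = (2300·5.700 + 415.0·449.0) / 2715 = 199400/2715 = 73.46 mg/L; combined flow 2715 ML/d.
Applying C = C₀e^(−kt): 73.46 × 0.7945 = 58.36 mg/L.
At the second outfall, C = (2715·58.36 + 220.0·179.0) / (2715 + 220.0) = 67.40 mg/L.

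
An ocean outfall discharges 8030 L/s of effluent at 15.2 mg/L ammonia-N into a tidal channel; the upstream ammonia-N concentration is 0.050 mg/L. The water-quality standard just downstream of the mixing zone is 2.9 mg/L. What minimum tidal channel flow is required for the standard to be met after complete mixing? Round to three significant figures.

34700 L/s

Set C_mix = 2.9: (Q·0.05000 + 8030·15.20) / (Q + 8030) = 2.9
→ Q = 8030·(15.20 − 2.9)/(2.9 − 0.05000) = 34660 L/s.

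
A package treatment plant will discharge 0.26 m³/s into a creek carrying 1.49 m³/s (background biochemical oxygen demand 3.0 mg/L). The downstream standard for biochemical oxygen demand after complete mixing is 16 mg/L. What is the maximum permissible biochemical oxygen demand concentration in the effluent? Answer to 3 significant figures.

At the limit, (Qr·Cr + Qe·Cₑ)/(Qr + Qe) = 16:
Cₑ = (1.750·16 − 1.490·3.000) / 0.2600 = 90.50 mg/L.

90.5 mg/L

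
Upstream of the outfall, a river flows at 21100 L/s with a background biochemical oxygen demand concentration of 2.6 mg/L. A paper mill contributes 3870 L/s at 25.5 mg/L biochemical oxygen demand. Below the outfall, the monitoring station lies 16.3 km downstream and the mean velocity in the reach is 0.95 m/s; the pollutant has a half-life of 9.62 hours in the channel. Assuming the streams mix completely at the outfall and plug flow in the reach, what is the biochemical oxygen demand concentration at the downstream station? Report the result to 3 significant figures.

4.36 mg/L

Mass balance: C = (21100·2.600 + 3870·25.50) / 24970 = 153500/24970 = 6.149 mg/L.
Travel time t = 16.3·1000 / 0.95 = 17160 s = 4.766 h.
Half-life 9.62 h → k = ln 2 / 9.62 = 0.07205 h⁻¹ = 1.729 d⁻¹.
Decay over the reach: 6.149·exp(−kt) = 6.149·0.7093 = 4.362 mg/L.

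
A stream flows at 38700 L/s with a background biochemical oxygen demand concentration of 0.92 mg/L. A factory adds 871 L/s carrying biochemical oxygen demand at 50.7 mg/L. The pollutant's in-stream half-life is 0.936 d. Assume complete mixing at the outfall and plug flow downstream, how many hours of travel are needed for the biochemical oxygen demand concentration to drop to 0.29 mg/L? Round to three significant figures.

Mixed concentration C = ΣQC/ΣQ = (38700·0.9200 + 871.0·50.70) / 39570 = 79760/39570 = 2.016 mg/L.
Half-life 0.936 d → k = ln 2 / 0.936 = 0.7405 d⁻¹.
2.016·exp(−k·t) = 0.29 → t = ln(2.016/0.29)/k = 226200 s = 62.84 h.

62.8 h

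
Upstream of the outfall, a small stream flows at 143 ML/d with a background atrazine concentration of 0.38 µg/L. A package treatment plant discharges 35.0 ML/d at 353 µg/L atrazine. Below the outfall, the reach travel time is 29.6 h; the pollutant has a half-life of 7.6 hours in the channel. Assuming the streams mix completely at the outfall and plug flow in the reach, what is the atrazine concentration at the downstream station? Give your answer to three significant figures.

4.69 µg/L

Conservation of mass: C = (143.0·0.3800 + 35.00·353.0) / 178.0 = 12410/178.0 = 69.72 µg/L.
Half-life 7.6 h → k = ln 2 / 7.6 = 0.09120 h⁻¹ = 2.189 d⁻¹.
After decay, C = 69.72 × e^(−kt) = 69.72 × 0.06723 = 4.687 µg/L.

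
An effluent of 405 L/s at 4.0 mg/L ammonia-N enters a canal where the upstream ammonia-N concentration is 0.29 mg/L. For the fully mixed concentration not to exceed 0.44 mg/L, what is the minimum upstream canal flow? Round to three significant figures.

Set C_mix = 0.44: (Q·0.2900 + 405.0·4.000) / (Q + 405.0) = 0.44
→ Q = 405.0·(4.000 − 0.44)/(0.44 − 0.2900) = 9612 L/s.

9610 L/s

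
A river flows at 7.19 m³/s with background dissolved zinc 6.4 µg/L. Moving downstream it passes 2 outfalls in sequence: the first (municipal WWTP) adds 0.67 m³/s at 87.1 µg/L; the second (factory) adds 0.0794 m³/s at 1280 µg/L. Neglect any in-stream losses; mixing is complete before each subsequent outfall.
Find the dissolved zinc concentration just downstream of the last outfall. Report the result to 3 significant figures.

25.9 µg/L

Below outfall 1: Q → 7.860 m³/s, C = (7.190·6.400 + 0.6700·87.10)/7.860 = 13.28 µg/L.
Below outfall 2: Q → 7.939 m³/s, C = (7.860·13.28 + 0.07940·1280)/7.939 = 25.95 µg/L.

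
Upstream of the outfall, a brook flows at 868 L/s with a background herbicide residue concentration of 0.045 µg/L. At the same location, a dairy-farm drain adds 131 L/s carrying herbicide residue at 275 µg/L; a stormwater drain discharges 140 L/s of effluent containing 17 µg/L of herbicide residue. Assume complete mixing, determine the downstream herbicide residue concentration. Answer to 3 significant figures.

After mixing, C = (868.0·0.04500 + 131.0·275.0 + 140.0·17.00) / 1139 = 38440/1139 = 33.75 µg/L.

33.8 µg/L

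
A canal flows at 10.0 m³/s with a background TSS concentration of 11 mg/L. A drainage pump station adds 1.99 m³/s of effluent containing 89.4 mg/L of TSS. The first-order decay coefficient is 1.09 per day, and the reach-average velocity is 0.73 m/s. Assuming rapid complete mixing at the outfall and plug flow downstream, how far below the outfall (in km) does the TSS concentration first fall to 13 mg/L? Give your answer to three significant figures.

35.5 km

Mass balance: C = (10.00·11.00 + 1.990·89.40) / 11.99 = 287.9/11.99 = 24.01 mg/L.
Set 24.01·exp(−k·t) = 13 → t = ln(24.01/13)/k = 48640 s = 13.51 h.
Distance = v·t = 0.73·48640 = 35510 m = 35.51 km.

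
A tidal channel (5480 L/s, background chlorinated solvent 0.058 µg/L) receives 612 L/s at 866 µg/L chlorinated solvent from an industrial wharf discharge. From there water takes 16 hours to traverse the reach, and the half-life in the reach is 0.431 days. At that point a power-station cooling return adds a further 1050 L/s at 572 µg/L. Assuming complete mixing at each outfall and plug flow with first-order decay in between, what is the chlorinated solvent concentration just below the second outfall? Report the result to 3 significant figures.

Mixed concentration C = ΣQC/ΣQ = (5480·0.05800 + 612.0·866.0) / 6092 = 530300/6092 = 87.05 µg/L; combined flow 6092 L/s.
Half-life 0.431 d → k = ln 2 / 0.431 = 1.608 d⁻¹.
First-order decay: C = 87.05·exp(−k·t) = 87.05·0.3423 = 29.79 µg/L.
Second outfall: C = (6092·29.79 + 1050·572.0)/7142 = 109.5 µg/L.

110 µg/L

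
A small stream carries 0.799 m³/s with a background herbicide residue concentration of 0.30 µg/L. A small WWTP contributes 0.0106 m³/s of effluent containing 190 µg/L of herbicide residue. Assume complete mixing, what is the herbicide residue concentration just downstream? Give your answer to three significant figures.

Conservation of mass: C = (0.7990·0.3000 + 0.01060·190.0) / 0.8096 = 2.254/0.8096 = 2.784 µg/L.

2.78 µg/L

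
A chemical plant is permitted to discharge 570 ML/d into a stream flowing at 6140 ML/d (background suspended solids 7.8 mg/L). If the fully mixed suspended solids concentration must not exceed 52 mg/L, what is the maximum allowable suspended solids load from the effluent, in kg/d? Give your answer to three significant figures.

301000 kg/d

Mass balance at the limit: 6140·7.800 + 570.0·Cₑ = 6710·52 → Cₑ = 528.1 mg/L.
570.0 ML/d = 6.597 m³/s. Load = 6.597 m³/s × 528.1 g/m³ × 86 400 s/d = 301000 kg/d.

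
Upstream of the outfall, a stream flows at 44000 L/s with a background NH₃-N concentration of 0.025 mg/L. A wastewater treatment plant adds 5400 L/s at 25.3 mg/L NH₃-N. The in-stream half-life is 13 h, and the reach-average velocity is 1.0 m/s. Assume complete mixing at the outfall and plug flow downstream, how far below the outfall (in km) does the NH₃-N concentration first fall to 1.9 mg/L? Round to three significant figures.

25.9 km

After mixing, C = (44000·0.02500 + 5400·25.30) / 49400 = 137700/49400 = 2.788 mg/L.
Half-life 13 h → k = ln 2 / 13 = 0.05332 h⁻¹ = 1.280 d⁻¹.
Set 2.788·exp(−k·t) = 1.9 → t = ln(2.788/1.9)/k = 25890 s = 7.191 h.
Distance = v·t = 1.0·25890 = 25890 m = 25.89 km.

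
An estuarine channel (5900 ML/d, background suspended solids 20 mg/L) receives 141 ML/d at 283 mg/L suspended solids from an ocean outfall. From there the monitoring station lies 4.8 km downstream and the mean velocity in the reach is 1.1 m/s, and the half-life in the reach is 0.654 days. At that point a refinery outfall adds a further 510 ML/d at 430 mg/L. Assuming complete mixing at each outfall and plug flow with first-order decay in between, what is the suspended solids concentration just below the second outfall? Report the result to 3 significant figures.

56.3 mg/L

Conservation of mass: C = (5900·20.00 + 141.0·283.0) / 6041 = 157900/6041 = 26.14 mg/L; combined flow 6041 ML/d.
Travel time t = 4.8·1000 / 1.1 = 4364 s = 1.212 h.
Half-life 0.654 d → k = ln 2 / 0.654 = 1.060 d⁻¹.
Decay over the reach: 26.14·exp(−kt) = 26.14·0.9479 = 24.78 mg/L.
At the second outfall, C = (6041·24.78 + 510.0·430.0) / (6041 + 510.0) = 56.32 mg/L.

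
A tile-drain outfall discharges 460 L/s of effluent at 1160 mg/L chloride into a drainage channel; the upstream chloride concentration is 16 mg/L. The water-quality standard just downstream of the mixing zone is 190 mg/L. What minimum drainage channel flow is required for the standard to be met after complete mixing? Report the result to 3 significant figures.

2560 L/s

Set C_mix = 190: (Q·16.00 + 460.0·1160) / (Q + 460.0) = 190
→ Q = 460.0·(1160 − 190)/(190 − 16.00) = 2564 L/s.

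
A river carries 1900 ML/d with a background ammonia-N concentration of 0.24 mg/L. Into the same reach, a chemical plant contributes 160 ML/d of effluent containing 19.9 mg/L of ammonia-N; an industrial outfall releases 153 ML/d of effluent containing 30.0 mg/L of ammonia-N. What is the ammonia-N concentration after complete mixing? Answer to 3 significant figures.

Conservation of mass: C = (1900·0.2400 + 160.0·19.90 + 153.0·30.00) / 2213 = 8230/2213 = 3.719 mg/L.

3.72 mg/L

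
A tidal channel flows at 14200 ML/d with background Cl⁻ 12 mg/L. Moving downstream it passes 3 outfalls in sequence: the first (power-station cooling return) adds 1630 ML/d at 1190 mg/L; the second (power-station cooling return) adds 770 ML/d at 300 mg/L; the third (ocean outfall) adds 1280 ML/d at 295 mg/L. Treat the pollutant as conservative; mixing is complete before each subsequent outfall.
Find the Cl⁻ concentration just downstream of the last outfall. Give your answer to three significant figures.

After outfall 1: Q = 14200 + 1630 = 15830 ML/d; C = (14200·12.00 + 1630·1190)/15830 = 133.3 mg/L.
After outfall 2: Q = 15830 + 770.0 = 16600 ML/d; C = (15830·133.3 + 770.0·300.0)/16600 = 141.0 mg/L.
After outfall 3: Q = 16600 + 1280 = 17880 ML/d; C = (16600·141.0 + 1280·295.0)/17880 = 152.1 mg/L.

152 mg/L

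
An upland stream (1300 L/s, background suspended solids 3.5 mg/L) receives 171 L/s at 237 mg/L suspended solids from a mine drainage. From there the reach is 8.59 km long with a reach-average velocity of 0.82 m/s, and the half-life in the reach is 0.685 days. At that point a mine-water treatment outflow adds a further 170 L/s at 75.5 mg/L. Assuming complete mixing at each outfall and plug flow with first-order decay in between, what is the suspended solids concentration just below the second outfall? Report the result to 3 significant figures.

32.1 mg/L

Mixed concentration C = ΣQC/ΣQ = (1300·3.500 + 171.0·237.0) / 1471 = 45080/1471 = 30.64 mg/L; combined flow 1471 L/s.
Travel time t = 8.59·1000 / 0.82 = 10480 s = 2.910 h.
Half-life 0.685 d → k = ln 2 / 0.685 = 1.012 d⁻¹.
After decay, C = 30.64 × e^(−kt) = 30.64 × 0.8845 = 27.11 mg/L.
At the second outfall, C = (1471·27.11 + 170.0·75.50) / (1471 + 170.0) = 32.12 mg/L.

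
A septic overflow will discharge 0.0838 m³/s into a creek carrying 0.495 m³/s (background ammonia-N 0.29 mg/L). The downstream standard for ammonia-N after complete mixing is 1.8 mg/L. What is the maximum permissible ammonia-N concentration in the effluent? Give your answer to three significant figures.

At the limit, (Qr·Cr + Qe·Cₑ)/(Qr + Qe) = 1.8:
Cₑ = (0.5788·1.8 − 0.4950·0.2900) / 0.08380 = 10.72 mg/L.

10.7 mg/L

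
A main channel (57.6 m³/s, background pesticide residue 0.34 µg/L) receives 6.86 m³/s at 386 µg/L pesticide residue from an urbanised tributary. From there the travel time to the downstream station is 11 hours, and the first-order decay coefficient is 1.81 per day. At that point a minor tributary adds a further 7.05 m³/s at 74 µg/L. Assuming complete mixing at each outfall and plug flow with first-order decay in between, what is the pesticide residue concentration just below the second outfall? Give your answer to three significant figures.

23.6 µg/L

After mixing, C = (57.60·0.3400 + 6.860·386.0) / 64.46 = 2668/64.46 = 41.38 µg/L; combined flow 64.46 m³/s.
First-order decay: C = 41.38·exp(−k·t) = 41.38·0.4362 = 18.05 µg/L.
At the second outfall, C = (64.46·18.05 + 7.050·74.00) / (64.46 + 7.050) = 23.57 µg/L.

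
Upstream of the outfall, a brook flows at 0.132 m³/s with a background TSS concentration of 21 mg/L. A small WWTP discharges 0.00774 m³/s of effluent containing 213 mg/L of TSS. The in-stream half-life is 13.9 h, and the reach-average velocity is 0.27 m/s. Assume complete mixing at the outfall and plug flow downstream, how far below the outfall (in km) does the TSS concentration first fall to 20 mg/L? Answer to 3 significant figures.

Mass balance: C = (0.1320·21.00 + 0.007740·213.0) / 0.1397 = 4.421/0.1397 = 31.63 mg/L.
Half-life 13.9 h → k = ln 2 / 13.9 = 0.04987 h⁻¹ = 1.197 d⁻¹.
Set 31.63·exp(−k·t) = 20 → t = ln(31.63/20)/k = 33100 s = 9.195 h.
Distance = v·t = 0.27·33100 = 8937 m = 8.937 km.

8.94 km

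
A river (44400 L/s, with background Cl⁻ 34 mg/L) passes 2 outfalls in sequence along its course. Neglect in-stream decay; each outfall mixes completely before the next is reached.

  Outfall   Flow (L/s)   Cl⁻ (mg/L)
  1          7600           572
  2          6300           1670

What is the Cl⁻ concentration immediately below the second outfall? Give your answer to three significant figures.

Below outfall 1: Q → 52000 L/s, C = (44400·34.00 + 7600·572.0)/52000 = 112.6 mg/L.
Below outfall 2: Q → 58300 L/s, C = (52000·112.6 + 6300·1670)/58300 = 280.9 mg/L.

281 mg/L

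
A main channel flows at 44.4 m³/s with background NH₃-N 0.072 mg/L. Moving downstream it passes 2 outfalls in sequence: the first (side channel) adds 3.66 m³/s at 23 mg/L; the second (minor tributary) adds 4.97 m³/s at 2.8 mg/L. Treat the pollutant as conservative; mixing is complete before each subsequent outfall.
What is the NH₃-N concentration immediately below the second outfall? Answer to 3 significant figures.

1.91 mg/L

Outfall 1: combined Q = 48.06 m³/s; C = (44.40·0.07200 + 3.660·23.00)/48.06 = 1.818 mg/L.
Outfall 2: combined Q = 53.03 m³/s; C = (48.06·1.818 + 4.970·2.800)/53.03 = 1.910 mg/L.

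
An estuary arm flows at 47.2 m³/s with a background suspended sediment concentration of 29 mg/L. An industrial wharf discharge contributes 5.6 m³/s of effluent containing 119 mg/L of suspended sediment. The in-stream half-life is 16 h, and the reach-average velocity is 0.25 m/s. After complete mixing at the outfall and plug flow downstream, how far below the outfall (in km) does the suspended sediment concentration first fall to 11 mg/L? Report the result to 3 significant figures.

Flow-weighted average: C = (47.20·29.00 + 5.600·119.0) / 52.80 = 2035/52.80 = 38.55 mg/L.
Half-life 16 h → k = ln 2 / 16 = 0.04332 h⁻¹ = 1.040 d⁻¹.
Set 38.55·exp(−k·t) = 11 → t = ln(38.55/11)/k = 104200 s = 28.94 h.
Distance = v·t = 0.25·104200 = 26050 m = 26.05 km.

26.1 km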